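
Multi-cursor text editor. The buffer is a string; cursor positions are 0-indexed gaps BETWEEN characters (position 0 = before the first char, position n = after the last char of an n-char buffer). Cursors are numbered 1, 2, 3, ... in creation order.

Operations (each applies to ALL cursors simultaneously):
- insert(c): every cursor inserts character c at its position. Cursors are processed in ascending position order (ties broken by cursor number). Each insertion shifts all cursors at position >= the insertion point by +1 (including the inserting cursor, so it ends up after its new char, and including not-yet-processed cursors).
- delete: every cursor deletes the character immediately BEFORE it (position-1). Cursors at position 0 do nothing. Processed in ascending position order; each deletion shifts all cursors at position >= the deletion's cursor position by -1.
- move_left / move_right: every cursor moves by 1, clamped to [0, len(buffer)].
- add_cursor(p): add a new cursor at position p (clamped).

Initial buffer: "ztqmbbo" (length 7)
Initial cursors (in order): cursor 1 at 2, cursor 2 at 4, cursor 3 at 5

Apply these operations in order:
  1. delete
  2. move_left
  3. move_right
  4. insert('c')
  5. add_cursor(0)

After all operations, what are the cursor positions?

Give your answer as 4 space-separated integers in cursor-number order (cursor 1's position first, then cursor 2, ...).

Answer: 2 5 5 0

Derivation:
After op 1 (delete): buffer="zqbo" (len 4), cursors c1@1 c2@2 c3@2, authorship ....
After op 2 (move_left): buffer="zqbo" (len 4), cursors c1@0 c2@1 c3@1, authorship ....
After op 3 (move_right): buffer="zqbo" (len 4), cursors c1@1 c2@2 c3@2, authorship ....
After op 4 (insert('c')): buffer="zcqccbo" (len 7), cursors c1@2 c2@5 c3@5, authorship .1.23..
After op 5 (add_cursor(0)): buffer="zcqccbo" (len 7), cursors c4@0 c1@2 c2@5 c3@5, authorship .1.23..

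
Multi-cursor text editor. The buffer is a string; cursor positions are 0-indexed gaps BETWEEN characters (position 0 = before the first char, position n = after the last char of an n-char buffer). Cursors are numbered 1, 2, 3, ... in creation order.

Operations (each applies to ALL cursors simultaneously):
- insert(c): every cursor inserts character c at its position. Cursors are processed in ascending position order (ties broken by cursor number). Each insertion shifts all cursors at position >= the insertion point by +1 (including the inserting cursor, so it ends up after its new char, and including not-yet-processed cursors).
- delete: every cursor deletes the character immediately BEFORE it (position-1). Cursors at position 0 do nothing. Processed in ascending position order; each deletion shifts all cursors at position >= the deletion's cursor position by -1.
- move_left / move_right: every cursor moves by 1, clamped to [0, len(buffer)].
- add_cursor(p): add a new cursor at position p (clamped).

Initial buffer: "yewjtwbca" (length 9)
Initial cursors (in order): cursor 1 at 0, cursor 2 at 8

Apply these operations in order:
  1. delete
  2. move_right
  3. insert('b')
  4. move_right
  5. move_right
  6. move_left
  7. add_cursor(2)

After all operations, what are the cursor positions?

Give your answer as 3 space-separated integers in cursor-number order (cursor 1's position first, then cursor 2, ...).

Answer: 3 9 2

Derivation:
After op 1 (delete): buffer="yewjtwba" (len 8), cursors c1@0 c2@7, authorship ........
After op 2 (move_right): buffer="yewjtwba" (len 8), cursors c1@1 c2@8, authorship ........
After op 3 (insert('b')): buffer="ybewjtwbab" (len 10), cursors c1@2 c2@10, authorship .1.......2
After op 4 (move_right): buffer="ybewjtwbab" (len 10), cursors c1@3 c2@10, authorship .1.......2
After op 5 (move_right): buffer="ybewjtwbab" (len 10), cursors c1@4 c2@10, authorship .1.......2
After op 6 (move_left): buffer="ybewjtwbab" (len 10), cursors c1@3 c2@9, authorship .1.......2
After op 7 (add_cursor(2)): buffer="ybewjtwbab" (len 10), cursors c3@2 c1@3 c2@9, authorship .1.......2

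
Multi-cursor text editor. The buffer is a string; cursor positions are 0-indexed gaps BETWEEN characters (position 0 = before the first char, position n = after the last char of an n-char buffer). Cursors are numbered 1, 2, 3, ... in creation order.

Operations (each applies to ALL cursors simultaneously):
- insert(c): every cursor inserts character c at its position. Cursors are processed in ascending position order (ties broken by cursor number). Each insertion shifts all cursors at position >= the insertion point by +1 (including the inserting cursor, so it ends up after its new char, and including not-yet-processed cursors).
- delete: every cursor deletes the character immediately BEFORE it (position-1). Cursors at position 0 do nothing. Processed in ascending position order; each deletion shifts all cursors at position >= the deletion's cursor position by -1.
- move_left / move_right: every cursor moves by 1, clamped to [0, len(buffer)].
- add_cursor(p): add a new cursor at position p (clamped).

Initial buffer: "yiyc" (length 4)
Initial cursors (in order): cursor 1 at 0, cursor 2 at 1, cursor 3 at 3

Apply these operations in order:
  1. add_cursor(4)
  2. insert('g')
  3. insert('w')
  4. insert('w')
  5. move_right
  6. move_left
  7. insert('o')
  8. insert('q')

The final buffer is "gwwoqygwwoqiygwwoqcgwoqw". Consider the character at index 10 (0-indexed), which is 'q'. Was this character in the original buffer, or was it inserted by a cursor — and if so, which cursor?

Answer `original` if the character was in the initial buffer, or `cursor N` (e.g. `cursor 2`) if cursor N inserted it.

Answer: cursor 2

Derivation:
After op 1 (add_cursor(4)): buffer="yiyc" (len 4), cursors c1@0 c2@1 c3@3 c4@4, authorship ....
After op 2 (insert('g')): buffer="gygiygcg" (len 8), cursors c1@1 c2@3 c3@6 c4@8, authorship 1.2..3.4
After op 3 (insert('w')): buffer="gwygwiygwcgw" (len 12), cursors c1@2 c2@5 c3@9 c4@12, authorship 11.22..33.44
After op 4 (insert('w')): buffer="gwwygwwiygwwcgww" (len 16), cursors c1@3 c2@7 c3@12 c4@16, authorship 111.222..333.444
After op 5 (move_right): buffer="gwwygwwiygwwcgww" (len 16), cursors c1@4 c2@8 c3@13 c4@16, authorship 111.222..333.444
After op 6 (move_left): buffer="gwwygwwiygwwcgww" (len 16), cursors c1@3 c2@7 c3@12 c4@15, authorship 111.222..333.444
After op 7 (insert('o')): buffer="gwwoygwwoiygwwocgwow" (len 20), cursors c1@4 c2@9 c3@15 c4@19, authorship 1111.2222..3333.4444
After op 8 (insert('q')): buffer="gwwoqygwwoqiygwwoqcgwoqw" (len 24), cursors c1@5 c2@11 c3@18 c4@23, authorship 11111.22222..33333.44444
Authorship (.=original, N=cursor N): 1 1 1 1 1 . 2 2 2 2 2 . . 3 3 3 3 3 . 4 4 4 4 4
Index 10: author = 2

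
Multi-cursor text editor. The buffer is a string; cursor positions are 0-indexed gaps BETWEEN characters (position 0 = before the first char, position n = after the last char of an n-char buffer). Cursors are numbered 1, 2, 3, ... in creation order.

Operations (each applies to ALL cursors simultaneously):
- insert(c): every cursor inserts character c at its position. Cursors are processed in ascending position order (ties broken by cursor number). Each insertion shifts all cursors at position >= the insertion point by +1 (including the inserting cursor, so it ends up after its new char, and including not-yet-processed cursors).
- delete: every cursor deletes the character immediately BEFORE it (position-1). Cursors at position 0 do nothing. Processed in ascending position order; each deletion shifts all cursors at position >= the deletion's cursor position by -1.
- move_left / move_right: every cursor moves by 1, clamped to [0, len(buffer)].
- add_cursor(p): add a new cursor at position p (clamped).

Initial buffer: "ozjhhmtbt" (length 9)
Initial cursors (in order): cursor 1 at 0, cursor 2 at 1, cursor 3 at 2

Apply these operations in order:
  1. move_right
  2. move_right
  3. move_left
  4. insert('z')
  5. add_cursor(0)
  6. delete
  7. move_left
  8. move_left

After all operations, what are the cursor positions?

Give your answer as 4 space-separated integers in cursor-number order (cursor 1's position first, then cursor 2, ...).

Answer: 0 0 1 0

Derivation:
After op 1 (move_right): buffer="ozjhhmtbt" (len 9), cursors c1@1 c2@2 c3@3, authorship .........
After op 2 (move_right): buffer="ozjhhmtbt" (len 9), cursors c1@2 c2@3 c3@4, authorship .........
After op 3 (move_left): buffer="ozjhhmtbt" (len 9), cursors c1@1 c2@2 c3@3, authorship .........
After op 4 (insert('z')): buffer="ozzzjzhhmtbt" (len 12), cursors c1@2 c2@4 c3@6, authorship .1.2.3......
After op 5 (add_cursor(0)): buffer="ozzzjzhhmtbt" (len 12), cursors c4@0 c1@2 c2@4 c3@6, authorship .1.2.3......
After op 6 (delete): buffer="ozjhhmtbt" (len 9), cursors c4@0 c1@1 c2@2 c3@3, authorship .........
After op 7 (move_left): buffer="ozjhhmtbt" (len 9), cursors c1@0 c4@0 c2@1 c3@2, authorship .........
After op 8 (move_left): buffer="ozjhhmtbt" (len 9), cursors c1@0 c2@0 c4@0 c3@1, authorship .........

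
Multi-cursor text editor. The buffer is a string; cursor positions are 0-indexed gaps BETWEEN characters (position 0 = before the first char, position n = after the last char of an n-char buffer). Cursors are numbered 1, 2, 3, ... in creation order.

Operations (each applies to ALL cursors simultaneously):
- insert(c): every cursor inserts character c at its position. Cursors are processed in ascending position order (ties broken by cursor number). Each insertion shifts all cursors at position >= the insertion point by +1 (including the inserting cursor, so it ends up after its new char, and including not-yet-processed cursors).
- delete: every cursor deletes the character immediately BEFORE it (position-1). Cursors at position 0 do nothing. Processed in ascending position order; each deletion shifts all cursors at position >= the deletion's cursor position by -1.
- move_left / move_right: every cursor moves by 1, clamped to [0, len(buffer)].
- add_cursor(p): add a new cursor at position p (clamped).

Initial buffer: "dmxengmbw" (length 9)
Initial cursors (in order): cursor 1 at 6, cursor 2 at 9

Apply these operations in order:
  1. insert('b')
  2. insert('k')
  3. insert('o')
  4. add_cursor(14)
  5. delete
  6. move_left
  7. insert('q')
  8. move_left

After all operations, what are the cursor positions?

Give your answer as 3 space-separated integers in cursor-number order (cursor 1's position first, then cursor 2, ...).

After op 1 (insert('b')): buffer="dmxengbmbwb" (len 11), cursors c1@7 c2@11, authorship ......1...2
After op 2 (insert('k')): buffer="dmxengbkmbwbk" (len 13), cursors c1@8 c2@13, authorship ......11...22
After op 3 (insert('o')): buffer="dmxengbkombwbko" (len 15), cursors c1@9 c2@15, authorship ......111...222
After op 4 (add_cursor(14)): buffer="dmxengbkombwbko" (len 15), cursors c1@9 c3@14 c2@15, authorship ......111...222
After op 5 (delete): buffer="dmxengbkmbwb" (len 12), cursors c1@8 c2@12 c3@12, authorship ......11...2
After op 6 (move_left): buffer="dmxengbkmbwb" (len 12), cursors c1@7 c2@11 c3@11, authorship ......11...2
After op 7 (insert('q')): buffer="dmxengbqkmbwqqb" (len 15), cursors c1@8 c2@14 c3@14, authorship ......111...232
After op 8 (move_left): buffer="dmxengbqkmbwqqb" (len 15), cursors c1@7 c2@13 c3@13, authorship ......111...232

Answer: 7 13 13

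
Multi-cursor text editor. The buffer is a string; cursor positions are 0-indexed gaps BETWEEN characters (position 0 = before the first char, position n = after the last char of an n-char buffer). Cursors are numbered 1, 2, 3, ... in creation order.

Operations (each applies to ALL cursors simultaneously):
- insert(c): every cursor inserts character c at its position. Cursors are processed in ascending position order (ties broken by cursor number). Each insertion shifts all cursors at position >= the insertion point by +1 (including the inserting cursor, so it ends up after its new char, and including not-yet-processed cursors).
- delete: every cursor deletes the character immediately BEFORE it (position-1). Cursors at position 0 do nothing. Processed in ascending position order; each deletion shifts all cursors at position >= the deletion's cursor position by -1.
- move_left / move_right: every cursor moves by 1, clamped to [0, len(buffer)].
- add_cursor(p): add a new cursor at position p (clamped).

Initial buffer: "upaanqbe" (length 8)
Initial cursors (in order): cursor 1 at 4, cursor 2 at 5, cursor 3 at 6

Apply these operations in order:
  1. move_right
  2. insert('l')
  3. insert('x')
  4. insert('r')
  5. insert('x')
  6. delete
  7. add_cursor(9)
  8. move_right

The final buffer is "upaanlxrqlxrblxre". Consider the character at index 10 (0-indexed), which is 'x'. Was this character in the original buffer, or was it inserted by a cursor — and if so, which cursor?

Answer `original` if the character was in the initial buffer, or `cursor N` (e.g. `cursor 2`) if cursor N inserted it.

Answer: cursor 2

Derivation:
After op 1 (move_right): buffer="upaanqbe" (len 8), cursors c1@5 c2@6 c3@7, authorship ........
After op 2 (insert('l')): buffer="upaanlqlble" (len 11), cursors c1@6 c2@8 c3@10, authorship .....1.2.3.
After op 3 (insert('x')): buffer="upaanlxqlxblxe" (len 14), cursors c1@7 c2@10 c3@13, authorship .....11.22.33.
After op 4 (insert('r')): buffer="upaanlxrqlxrblxre" (len 17), cursors c1@8 c2@12 c3@16, authorship .....111.222.333.
After op 5 (insert('x')): buffer="upaanlxrxqlxrxblxrxe" (len 20), cursors c1@9 c2@14 c3@19, authorship .....1111.2222.3333.
After op 6 (delete): buffer="upaanlxrqlxrblxre" (len 17), cursors c1@8 c2@12 c3@16, authorship .....111.222.333.
After op 7 (add_cursor(9)): buffer="upaanlxrqlxrblxre" (len 17), cursors c1@8 c4@9 c2@12 c3@16, authorship .....111.222.333.
After op 8 (move_right): buffer="upaanlxrqlxrblxre" (len 17), cursors c1@9 c4@10 c2@13 c3@17, authorship .....111.222.333.
Authorship (.=original, N=cursor N): . . . . . 1 1 1 . 2 2 2 . 3 3 3 .
Index 10: author = 2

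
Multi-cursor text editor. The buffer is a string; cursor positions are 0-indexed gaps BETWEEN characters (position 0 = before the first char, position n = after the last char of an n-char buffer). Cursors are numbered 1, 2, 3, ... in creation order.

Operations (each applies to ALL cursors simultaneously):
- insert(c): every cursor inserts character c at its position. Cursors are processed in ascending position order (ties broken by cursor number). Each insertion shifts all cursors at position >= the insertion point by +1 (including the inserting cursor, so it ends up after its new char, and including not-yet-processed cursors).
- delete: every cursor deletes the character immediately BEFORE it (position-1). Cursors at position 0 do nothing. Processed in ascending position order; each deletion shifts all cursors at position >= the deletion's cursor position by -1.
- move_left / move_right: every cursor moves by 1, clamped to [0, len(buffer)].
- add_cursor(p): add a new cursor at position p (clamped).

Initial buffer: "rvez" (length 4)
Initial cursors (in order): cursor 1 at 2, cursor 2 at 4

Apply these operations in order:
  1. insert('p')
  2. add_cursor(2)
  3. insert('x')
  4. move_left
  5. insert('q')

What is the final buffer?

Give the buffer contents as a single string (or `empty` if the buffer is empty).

After op 1 (insert('p')): buffer="rvpezp" (len 6), cursors c1@3 c2@6, authorship ..1..2
After op 2 (add_cursor(2)): buffer="rvpezp" (len 6), cursors c3@2 c1@3 c2@6, authorship ..1..2
After op 3 (insert('x')): buffer="rvxpxezpx" (len 9), cursors c3@3 c1@5 c2@9, authorship ..311..22
After op 4 (move_left): buffer="rvxpxezpx" (len 9), cursors c3@2 c1@4 c2@8, authorship ..311..22
After op 5 (insert('q')): buffer="rvqxpqxezpqx" (len 12), cursors c3@3 c1@6 c2@11, authorship ..33111..222

Answer: rvqxpqxezpqx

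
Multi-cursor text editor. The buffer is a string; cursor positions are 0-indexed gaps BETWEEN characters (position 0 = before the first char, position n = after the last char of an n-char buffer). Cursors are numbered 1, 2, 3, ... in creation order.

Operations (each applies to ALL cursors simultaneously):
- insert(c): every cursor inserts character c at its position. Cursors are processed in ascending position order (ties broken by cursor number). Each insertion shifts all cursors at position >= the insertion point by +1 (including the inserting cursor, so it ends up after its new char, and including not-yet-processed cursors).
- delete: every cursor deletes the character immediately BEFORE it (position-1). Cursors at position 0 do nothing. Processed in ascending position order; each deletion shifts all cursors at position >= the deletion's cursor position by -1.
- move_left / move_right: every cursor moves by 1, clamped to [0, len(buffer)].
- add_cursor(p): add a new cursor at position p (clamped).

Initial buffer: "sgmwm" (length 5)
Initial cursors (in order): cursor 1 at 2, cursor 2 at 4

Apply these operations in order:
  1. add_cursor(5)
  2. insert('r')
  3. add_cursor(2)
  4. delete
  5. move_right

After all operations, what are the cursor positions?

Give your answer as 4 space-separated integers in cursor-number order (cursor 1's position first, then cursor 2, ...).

After op 1 (add_cursor(5)): buffer="sgmwm" (len 5), cursors c1@2 c2@4 c3@5, authorship .....
After op 2 (insert('r')): buffer="sgrmwrmr" (len 8), cursors c1@3 c2@6 c3@8, authorship ..1..2.3
After op 3 (add_cursor(2)): buffer="sgrmwrmr" (len 8), cursors c4@2 c1@3 c2@6 c3@8, authorship ..1..2.3
After op 4 (delete): buffer="smwm" (len 4), cursors c1@1 c4@1 c2@3 c3@4, authorship ....
After op 5 (move_right): buffer="smwm" (len 4), cursors c1@2 c4@2 c2@4 c3@4, authorship ....

Answer: 2 4 4 2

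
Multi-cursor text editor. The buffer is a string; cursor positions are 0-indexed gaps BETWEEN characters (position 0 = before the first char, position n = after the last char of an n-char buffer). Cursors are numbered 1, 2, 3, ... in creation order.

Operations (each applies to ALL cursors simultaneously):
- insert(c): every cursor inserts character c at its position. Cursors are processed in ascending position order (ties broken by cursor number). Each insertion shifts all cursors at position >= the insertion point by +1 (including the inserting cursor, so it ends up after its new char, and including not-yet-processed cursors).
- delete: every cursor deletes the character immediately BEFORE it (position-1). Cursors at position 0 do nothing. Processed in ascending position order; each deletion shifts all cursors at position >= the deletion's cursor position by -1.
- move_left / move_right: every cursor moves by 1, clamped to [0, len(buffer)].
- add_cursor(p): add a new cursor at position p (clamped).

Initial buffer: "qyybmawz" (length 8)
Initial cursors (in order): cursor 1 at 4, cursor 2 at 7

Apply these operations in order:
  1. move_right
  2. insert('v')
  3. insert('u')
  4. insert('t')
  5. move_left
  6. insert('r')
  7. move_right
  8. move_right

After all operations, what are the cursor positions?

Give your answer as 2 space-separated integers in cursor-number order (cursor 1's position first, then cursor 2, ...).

Answer: 10 16

Derivation:
After op 1 (move_right): buffer="qyybmawz" (len 8), cursors c1@5 c2@8, authorship ........
After op 2 (insert('v')): buffer="qyybmvawzv" (len 10), cursors c1@6 c2@10, authorship .....1...2
After op 3 (insert('u')): buffer="qyybmvuawzvu" (len 12), cursors c1@7 c2@12, authorship .....11...22
After op 4 (insert('t')): buffer="qyybmvutawzvut" (len 14), cursors c1@8 c2@14, authorship .....111...222
After op 5 (move_left): buffer="qyybmvutawzvut" (len 14), cursors c1@7 c2@13, authorship .....111...222
After op 6 (insert('r')): buffer="qyybmvurtawzvurt" (len 16), cursors c1@8 c2@15, authorship .....1111...2222
After op 7 (move_right): buffer="qyybmvurtawzvurt" (len 16), cursors c1@9 c2@16, authorship .....1111...2222
After op 8 (move_right): buffer="qyybmvurtawzvurt" (len 16), cursors c1@10 c2@16, authorship .....1111...2222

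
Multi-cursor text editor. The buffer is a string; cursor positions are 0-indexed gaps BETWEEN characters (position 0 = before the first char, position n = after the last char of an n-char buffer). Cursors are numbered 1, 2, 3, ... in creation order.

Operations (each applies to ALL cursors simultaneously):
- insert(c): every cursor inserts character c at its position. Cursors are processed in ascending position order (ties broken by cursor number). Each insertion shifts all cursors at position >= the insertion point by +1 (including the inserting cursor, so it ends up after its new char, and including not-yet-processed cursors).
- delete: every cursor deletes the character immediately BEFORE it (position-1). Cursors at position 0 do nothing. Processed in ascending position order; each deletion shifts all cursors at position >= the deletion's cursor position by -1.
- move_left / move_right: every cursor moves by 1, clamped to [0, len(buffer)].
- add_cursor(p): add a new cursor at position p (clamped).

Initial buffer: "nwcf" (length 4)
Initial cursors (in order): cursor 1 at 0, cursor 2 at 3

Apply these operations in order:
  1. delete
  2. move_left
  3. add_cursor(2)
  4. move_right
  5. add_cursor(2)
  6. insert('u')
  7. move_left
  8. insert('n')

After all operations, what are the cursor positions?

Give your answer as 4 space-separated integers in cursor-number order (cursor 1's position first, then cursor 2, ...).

Answer: 2 7 10 7

Derivation:
After op 1 (delete): buffer="nwf" (len 3), cursors c1@0 c2@2, authorship ...
After op 2 (move_left): buffer="nwf" (len 3), cursors c1@0 c2@1, authorship ...
After op 3 (add_cursor(2)): buffer="nwf" (len 3), cursors c1@0 c2@1 c3@2, authorship ...
After op 4 (move_right): buffer="nwf" (len 3), cursors c1@1 c2@2 c3@3, authorship ...
After op 5 (add_cursor(2)): buffer="nwf" (len 3), cursors c1@1 c2@2 c4@2 c3@3, authorship ...
After op 6 (insert('u')): buffer="nuwuufu" (len 7), cursors c1@2 c2@5 c4@5 c3@7, authorship .1.24.3
After op 7 (move_left): buffer="nuwuufu" (len 7), cursors c1@1 c2@4 c4@4 c3@6, authorship .1.24.3
After op 8 (insert('n')): buffer="nnuwunnufnu" (len 11), cursors c1@2 c2@7 c4@7 c3@10, authorship .11.2244.33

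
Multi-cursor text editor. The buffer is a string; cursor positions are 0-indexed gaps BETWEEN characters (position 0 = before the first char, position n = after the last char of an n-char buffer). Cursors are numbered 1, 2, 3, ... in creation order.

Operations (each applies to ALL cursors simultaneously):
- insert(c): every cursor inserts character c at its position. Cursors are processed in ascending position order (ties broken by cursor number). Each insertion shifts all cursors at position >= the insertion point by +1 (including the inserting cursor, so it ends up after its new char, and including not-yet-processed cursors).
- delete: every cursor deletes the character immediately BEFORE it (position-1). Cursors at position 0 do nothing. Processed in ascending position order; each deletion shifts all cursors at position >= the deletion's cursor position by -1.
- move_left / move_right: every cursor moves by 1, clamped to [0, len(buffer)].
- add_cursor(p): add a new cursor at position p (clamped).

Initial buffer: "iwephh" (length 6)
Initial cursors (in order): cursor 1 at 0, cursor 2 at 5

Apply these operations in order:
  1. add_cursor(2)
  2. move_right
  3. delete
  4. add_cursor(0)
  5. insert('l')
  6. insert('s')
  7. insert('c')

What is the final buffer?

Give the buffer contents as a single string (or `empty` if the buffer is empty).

Answer: llssccwlscphlsc

Derivation:
After op 1 (add_cursor(2)): buffer="iwephh" (len 6), cursors c1@0 c3@2 c2@5, authorship ......
After op 2 (move_right): buffer="iwephh" (len 6), cursors c1@1 c3@3 c2@6, authorship ......
After op 3 (delete): buffer="wph" (len 3), cursors c1@0 c3@1 c2@3, authorship ...
After op 4 (add_cursor(0)): buffer="wph" (len 3), cursors c1@0 c4@0 c3@1 c2@3, authorship ...
After op 5 (insert('l')): buffer="llwlphl" (len 7), cursors c1@2 c4@2 c3@4 c2@7, authorship 14.3..2
After op 6 (insert('s')): buffer="llsswlsphls" (len 11), cursors c1@4 c4@4 c3@7 c2@11, authorship 1414.33..22
After op 7 (insert('c')): buffer="llssccwlscphlsc" (len 15), cursors c1@6 c4@6 c3@10 c2@15, authorship 141414.333..222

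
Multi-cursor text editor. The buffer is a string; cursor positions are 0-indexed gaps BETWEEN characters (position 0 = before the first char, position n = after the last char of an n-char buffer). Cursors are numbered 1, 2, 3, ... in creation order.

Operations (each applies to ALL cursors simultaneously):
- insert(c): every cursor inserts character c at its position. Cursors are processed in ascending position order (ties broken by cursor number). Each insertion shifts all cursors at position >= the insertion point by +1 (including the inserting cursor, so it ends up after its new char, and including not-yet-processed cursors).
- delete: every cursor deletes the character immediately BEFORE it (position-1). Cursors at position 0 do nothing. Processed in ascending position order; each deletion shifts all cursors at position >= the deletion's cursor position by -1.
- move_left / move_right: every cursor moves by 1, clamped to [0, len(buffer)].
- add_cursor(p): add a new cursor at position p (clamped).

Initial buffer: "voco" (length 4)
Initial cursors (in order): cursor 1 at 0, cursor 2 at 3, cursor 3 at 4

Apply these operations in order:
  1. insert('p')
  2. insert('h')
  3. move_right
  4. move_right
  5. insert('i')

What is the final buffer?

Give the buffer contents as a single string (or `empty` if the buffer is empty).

Answer: phvoicphopihi

Derivation:
After op 1 (insert('p')): buffer="pvocpop" (len 7), cursors c1@1 c2@5 c3@7, authorship 1...2.3
After op 2 (insert('h')): buffer="phvocphoph" (len 10), cursors c1@2 c2@7 c3@10, authorship 11...22.33
After op 3 (move_right): buffer="phvocphoph" (len 10), cursors c1@3 c2@8 c3@10, authorship 11...22.33
After op 4 (move_right): buffer="phvocphoph" (len 10), cursors c1@4 c2@9 c3@10, authorship 11...22.33
After op 5 (insert('i')): buffer="phvoicphopihi" (len 13), cursors c1@5 c2@11 c3@13, authorship 11..1.22.3233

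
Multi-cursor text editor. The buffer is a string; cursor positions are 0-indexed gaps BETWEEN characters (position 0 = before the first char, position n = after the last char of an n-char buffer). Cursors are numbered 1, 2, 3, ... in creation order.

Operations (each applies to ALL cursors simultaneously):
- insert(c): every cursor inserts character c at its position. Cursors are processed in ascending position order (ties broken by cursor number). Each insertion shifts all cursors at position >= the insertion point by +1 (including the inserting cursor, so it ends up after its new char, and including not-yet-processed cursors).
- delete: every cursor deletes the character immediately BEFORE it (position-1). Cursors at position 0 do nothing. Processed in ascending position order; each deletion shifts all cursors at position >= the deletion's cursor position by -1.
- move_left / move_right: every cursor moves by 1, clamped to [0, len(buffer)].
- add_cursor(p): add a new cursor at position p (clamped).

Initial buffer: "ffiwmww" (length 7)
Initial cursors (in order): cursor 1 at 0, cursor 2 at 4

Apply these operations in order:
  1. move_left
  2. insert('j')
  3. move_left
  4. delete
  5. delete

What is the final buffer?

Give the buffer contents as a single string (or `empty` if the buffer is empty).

Answer: jfjwmww

Derivation:
After op 1 (move_left): buffer="ffiwmww" (len 7), cursors c1@0 c2@3, authorship .......
After op 2 (insert('j')): buffer="jffijwmww" (len 9), cursors c1@1 c2@5, authorship 1...2....
After op 3 (move_left): buffer="jffijwmww" (len 9), cursors c1@0 c2@4, authorship 1...2....
After op 4 (delete): buffer="jffjwmww" (len 8), cursors c1@0 c2@3, authorship 1..2....
After op 5 (delete): buffer="jfjwmww" (len 7), cursors c1@0 c2@2, authorship 1.2....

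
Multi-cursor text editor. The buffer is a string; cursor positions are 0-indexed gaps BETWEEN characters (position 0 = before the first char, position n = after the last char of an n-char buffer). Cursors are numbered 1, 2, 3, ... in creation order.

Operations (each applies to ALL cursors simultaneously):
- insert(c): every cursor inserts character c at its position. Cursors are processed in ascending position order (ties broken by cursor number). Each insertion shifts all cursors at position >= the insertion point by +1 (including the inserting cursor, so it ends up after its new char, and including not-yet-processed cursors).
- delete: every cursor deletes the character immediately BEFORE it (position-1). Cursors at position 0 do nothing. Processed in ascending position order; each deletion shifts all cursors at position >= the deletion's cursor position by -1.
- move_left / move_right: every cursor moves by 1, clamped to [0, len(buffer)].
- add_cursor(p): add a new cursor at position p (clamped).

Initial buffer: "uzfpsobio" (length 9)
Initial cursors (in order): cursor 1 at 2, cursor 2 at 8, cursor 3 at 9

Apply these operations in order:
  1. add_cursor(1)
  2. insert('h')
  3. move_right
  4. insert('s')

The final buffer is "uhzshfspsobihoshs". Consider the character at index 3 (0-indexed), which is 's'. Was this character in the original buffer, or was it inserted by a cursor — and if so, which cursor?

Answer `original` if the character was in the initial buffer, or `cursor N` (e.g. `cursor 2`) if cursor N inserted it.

After op 1 (add_cursor(1)): buffer="uzfpsobio" (len 9), cursors c4@1 c1@2 c2@8 c3@9, authorship .........
After op 2 (insert('h')): buffer="uhzhfpsobihoh" (len 13), cursors c4@2 c1@4 c2@11 c3@13, authorship .4.1......2.3
After op 3 (move_right): buffer="uhzhfpsobihoh" (len 13), cursors c4@3 c1@5 c2@12 c3@13, authorship .4.1......2.3
After op 4 (insert('s')): buffer="uhzshfspsobihoshs" (len 17), cursors c4@4 c1@7 c2@15 c3@17, authorship .4.41.1.....2.233
Authorship (.=original, N=cursor N): . 4 . 4 1 . 1 . . . . . 2 . 2 3 3
Index 3: author = 4

Answer: cursor 4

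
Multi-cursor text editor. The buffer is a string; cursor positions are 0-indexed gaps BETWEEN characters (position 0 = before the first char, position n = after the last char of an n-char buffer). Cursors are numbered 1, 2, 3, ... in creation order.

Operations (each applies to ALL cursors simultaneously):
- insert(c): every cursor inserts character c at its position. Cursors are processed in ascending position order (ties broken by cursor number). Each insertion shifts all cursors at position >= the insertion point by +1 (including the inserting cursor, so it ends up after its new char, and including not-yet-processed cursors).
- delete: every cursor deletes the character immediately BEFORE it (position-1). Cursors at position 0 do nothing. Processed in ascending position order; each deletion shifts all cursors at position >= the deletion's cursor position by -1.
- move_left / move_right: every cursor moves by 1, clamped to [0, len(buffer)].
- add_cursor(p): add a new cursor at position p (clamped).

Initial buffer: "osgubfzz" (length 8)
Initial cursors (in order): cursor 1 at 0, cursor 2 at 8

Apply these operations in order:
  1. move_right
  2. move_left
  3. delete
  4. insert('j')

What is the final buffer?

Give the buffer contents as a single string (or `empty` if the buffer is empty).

Answer: josgubfjz

Derivation:
After op 1 (move_right): buffer="osgubfzz" (len 8), cursors c1@1 c2@8, authorship ........
After op 2 (move_left): buffer="osgubfzz" (len 8), cursors c1@0 c2@7, authorship ........
After op 3 (delete): buffer="osgubfz" (len 7), cursors c1@0 c2@6, authorship .......
After op 4 (insert('j')): buffer="josgubfjz" (len 9), cursors c1@1 c2@8, authorship 1......2.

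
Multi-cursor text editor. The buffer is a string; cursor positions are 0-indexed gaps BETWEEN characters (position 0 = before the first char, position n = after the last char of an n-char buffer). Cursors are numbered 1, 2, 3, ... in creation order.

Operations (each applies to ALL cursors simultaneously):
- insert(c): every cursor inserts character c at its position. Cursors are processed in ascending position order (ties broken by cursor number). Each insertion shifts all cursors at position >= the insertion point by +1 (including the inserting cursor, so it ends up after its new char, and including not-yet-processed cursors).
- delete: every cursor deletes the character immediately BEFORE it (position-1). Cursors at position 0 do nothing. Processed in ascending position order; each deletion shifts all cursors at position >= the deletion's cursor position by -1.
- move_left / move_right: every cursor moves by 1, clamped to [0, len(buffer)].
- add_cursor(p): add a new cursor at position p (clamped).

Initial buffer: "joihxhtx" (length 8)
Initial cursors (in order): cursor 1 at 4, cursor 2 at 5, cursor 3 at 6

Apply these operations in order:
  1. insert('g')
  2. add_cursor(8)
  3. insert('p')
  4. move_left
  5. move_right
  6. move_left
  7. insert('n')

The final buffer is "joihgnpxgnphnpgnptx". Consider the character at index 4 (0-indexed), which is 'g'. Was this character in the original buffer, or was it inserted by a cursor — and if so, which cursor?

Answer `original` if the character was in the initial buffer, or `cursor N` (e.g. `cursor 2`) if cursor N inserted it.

After op 1 (insert('g')): buffer="joihgxghgtx" (len 11), cursors c1@5 c2@7 c3@9, authorship ....1.2.3..
After op 2 (add_cursor(8)): buffer="joihgxghgtx" (len 11), cursors c1@5 c2@7 c4@8 c3@9, authorship ....1.2.3..
After op 3 (insert('p')): buffer="joihgpxgphpgptx" (len 15), cursors c1@6 c2@9 c4@11 c3@13, authorship ....11.22.433..
After op 4 (move_left): buffer="joihgpxgphpgptx" (len 15), cursors c1@5 c2@8 c4@10 c3@12, authorship ....11.22.433..
After op 5 (move_right): buffer="joihgpxgphpgptx" (len 15), cursors c1@6 c2@9 c4@11 c3@13, authorship ....11.22.433..
After op 6 (move_left): buffer="joihgpxgphpgptx" (len 15), cursors c1@5 c2@8 c4@10 c3@12, authorship ....11.22.433..
After op 7 (insert('n')): buffer="joihgnpxgnphnpgnptx" (len 19), cursors c1@6 c2@10 c4@13 c3@16, authorship ....111.222.44333..
Authorship (.=original, N=cursor N): . . . . 1 1 1 . 2 2 2 . 4 4 3 3 3 . .
Index 4: author = 1

Answer: cursor 1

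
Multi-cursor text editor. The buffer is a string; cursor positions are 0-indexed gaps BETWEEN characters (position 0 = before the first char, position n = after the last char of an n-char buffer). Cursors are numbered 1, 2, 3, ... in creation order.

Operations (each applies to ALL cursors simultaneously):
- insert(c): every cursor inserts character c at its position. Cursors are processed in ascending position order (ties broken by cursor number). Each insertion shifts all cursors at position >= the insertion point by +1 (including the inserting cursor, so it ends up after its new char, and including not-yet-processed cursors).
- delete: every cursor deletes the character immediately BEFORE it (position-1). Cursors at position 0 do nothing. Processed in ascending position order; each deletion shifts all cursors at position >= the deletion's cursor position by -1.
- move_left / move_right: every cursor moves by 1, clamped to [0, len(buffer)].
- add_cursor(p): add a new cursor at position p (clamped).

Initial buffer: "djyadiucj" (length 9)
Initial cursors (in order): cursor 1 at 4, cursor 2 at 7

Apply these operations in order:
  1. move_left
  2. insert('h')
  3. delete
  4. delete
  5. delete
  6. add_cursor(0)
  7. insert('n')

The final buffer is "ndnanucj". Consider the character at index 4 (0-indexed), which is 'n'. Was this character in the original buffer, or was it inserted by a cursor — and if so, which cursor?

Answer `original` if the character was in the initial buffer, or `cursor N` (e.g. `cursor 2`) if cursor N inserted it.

Answer: cursor 2

Derivation:
After op 1 (move_left): buffer="djyadiucj" (len 9), cursors c1@3 c2@6, authorship .........
After op 2 (insert('h')): buffer="djyhadihucj" (len 11), cursors c1@4 c2@8, authorship ...1...2...
After op 3 (delete): buffer="djyadiucj" (len 9), cursors c1@3 c2@6, authorship .........
After op 4 (delete): buffer="djaducj" (len 7), cursors c1@2 c2@4, authorship .......
After op 5 (delete): buffer="daucj" (len 5), cursors c1@1 c2@2, authorship .....
After op 6 (add_cursor(0)): buffer="daucj" (len 5), cursors c3@0 c1@1 c2@2, authorship .....
After op 7 (insert('n')): buffer="ndnanucj" (len 8), cursors c3@1 c1@3 c2@5, authorship 3.1.2...
Authorship (.=original, N=cursor N): 3 . 1 . 2 . . .
Index 4: author = 2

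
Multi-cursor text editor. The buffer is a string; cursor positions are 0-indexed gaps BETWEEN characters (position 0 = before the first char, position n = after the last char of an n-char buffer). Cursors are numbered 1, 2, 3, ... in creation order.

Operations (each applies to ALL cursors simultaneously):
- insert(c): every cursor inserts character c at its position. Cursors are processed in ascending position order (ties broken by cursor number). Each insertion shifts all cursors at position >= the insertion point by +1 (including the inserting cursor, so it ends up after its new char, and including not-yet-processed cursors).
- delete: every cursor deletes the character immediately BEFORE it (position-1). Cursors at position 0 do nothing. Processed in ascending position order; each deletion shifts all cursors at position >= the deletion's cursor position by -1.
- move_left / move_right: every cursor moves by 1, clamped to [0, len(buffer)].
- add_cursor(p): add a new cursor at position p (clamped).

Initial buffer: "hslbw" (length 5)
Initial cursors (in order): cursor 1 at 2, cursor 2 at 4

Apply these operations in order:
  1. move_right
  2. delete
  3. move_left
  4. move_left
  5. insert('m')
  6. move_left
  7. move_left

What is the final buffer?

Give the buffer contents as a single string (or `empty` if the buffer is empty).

Answer: mhmsb

Derivation:
After op 1 (move_right): buffer="hslbw" (len 5), cursors c1@3 c2@5, authorship .....
After op 2 (delete): buffer="hsb" (len 3), cursors c1@2 c2@3, authorship ...
After op 3 (move_left): buffer="hsb" (len 3), cursors c1@1 c2@2, authorship ...
After op 4 (move_left): buffer="hsb" (len 3), cursors c1@0 c2@1, authorship ...
After op 5 (insert('m')): buffer="mhmsb" (len 5), cursors c1@1 c2@3, authorship 1.2..
After op 6 (move_left): buffer="mhmsb" (len 5), cursors c1@0 c2@2, authorship 1.2..
After op 7 (move_left): buffer="mhmsb" (len 5), cursors c1@0 c2@1, authorship 1.2..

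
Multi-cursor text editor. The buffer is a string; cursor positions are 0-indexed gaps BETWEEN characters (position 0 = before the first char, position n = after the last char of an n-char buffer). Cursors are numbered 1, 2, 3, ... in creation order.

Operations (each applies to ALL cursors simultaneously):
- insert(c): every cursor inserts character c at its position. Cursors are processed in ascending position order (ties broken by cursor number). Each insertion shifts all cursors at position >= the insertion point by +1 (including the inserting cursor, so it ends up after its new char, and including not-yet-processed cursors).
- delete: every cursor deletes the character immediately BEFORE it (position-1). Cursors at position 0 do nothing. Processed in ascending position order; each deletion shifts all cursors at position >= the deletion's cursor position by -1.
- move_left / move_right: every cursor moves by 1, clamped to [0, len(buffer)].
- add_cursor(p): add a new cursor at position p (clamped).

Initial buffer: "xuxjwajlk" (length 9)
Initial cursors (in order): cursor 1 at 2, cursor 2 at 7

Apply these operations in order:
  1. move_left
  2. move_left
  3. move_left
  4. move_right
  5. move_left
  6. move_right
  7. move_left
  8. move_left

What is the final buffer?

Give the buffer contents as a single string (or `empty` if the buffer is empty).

Answer: xuxjwajlk

Derivation:
After op 1 (move_left): buffer="xuxjwajlk" (len 9), cursors c1@1 c2@6, authorship .........
After op 2 (move_left): buffer="xuxjwajlk" (len 9), cursors c1@0 c2@5, authorship .........
After op 3 (move_left): buffer="xuxjwajlk" (len 9), cursors c1@0 c2@4, authorship .........
After op 4 (move_right): buffer="xuxjwajlk" (len 9), cursors c1@1 c2@5, authorship .........
After op 5 (move_left): buffer="xuxjwajlk" (len 9), cursors c1@0 c2@4, authorship .........
After op 6 (move_right): buffer="xuxjwajlk" (len 9), cursors c1@1 c2@5, authorship .........
After op 7 (move_left): buffer="xuxjwajlk" (len 9), cursors c1@0 c2@4, authorship .........
After op 8 (move_left): buffer="xuxjwajlk" (len 9), cursors c1@0 c2@3, authorship .........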